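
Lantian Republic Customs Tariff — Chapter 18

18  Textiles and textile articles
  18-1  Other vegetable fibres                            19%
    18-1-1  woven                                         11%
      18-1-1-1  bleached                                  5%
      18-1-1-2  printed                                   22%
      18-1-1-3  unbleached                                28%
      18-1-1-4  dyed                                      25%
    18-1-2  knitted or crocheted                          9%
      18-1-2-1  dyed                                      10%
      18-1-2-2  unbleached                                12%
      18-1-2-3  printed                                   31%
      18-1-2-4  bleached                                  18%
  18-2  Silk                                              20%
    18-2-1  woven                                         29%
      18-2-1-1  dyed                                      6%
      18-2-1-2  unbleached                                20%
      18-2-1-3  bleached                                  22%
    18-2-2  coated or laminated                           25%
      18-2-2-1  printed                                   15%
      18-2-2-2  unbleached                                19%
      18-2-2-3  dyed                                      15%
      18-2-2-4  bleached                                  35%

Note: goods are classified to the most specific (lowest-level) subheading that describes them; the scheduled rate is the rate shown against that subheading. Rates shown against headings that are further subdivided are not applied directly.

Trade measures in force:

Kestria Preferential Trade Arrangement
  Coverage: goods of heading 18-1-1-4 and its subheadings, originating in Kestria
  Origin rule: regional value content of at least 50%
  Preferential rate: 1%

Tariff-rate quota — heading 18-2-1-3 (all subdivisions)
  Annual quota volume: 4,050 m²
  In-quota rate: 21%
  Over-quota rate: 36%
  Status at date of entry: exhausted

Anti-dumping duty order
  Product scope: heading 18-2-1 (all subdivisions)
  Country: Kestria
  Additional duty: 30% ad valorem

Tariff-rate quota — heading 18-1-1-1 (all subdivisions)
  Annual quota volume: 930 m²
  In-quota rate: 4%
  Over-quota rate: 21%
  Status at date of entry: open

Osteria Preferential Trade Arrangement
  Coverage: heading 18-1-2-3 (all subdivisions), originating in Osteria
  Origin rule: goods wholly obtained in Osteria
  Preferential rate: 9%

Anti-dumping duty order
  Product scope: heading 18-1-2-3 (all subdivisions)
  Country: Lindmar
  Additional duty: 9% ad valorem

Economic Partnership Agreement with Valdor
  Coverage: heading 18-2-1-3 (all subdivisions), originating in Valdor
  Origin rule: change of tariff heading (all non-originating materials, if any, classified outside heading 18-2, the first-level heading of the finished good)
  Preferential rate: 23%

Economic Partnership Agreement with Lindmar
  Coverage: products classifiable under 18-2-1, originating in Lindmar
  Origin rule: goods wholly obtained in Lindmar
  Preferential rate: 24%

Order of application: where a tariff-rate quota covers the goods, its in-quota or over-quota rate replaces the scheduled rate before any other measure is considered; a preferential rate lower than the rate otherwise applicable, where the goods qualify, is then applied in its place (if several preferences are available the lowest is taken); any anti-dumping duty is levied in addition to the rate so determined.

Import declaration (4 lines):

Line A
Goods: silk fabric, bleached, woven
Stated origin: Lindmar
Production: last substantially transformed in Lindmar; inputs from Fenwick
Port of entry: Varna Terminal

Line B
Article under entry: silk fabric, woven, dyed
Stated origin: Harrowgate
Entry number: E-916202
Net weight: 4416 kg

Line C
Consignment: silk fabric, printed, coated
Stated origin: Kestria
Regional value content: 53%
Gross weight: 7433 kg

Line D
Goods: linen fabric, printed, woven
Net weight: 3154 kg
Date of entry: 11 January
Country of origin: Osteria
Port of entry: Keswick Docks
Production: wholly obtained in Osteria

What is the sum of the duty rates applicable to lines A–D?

Line A: silk → 18-2; woven → 18-2-1; bleached → 18-2-1-3. Scheduled 22%. quota on 18-2-1-3 exhausted → over-quota 36%; Lindmar agreement on 18-2-1: not wholly obtained. → 36%.
Line B: silk → 18-2; woven → 18-2-1; dyed → 18-2-1-1. Scheduled 6%. No special measure applies. → 6%.
Line C: silk → 18-2; coated → 18-2-2; printed → 18-2-2-1. Scheduled 15%. Kestria agreement on 18-1-1-4: 18-2-2-1 not covered. → 15%.
Line D: linen → 18-1; woven → 18-1-1; printed → 18-1-1-2. Scheduled 22%. Osteria agreement on 18-1-2-3: 18-1-1-2 not covered. → 22%.
Sum: 36% + 6% + 15% + 22% = 79%.

79%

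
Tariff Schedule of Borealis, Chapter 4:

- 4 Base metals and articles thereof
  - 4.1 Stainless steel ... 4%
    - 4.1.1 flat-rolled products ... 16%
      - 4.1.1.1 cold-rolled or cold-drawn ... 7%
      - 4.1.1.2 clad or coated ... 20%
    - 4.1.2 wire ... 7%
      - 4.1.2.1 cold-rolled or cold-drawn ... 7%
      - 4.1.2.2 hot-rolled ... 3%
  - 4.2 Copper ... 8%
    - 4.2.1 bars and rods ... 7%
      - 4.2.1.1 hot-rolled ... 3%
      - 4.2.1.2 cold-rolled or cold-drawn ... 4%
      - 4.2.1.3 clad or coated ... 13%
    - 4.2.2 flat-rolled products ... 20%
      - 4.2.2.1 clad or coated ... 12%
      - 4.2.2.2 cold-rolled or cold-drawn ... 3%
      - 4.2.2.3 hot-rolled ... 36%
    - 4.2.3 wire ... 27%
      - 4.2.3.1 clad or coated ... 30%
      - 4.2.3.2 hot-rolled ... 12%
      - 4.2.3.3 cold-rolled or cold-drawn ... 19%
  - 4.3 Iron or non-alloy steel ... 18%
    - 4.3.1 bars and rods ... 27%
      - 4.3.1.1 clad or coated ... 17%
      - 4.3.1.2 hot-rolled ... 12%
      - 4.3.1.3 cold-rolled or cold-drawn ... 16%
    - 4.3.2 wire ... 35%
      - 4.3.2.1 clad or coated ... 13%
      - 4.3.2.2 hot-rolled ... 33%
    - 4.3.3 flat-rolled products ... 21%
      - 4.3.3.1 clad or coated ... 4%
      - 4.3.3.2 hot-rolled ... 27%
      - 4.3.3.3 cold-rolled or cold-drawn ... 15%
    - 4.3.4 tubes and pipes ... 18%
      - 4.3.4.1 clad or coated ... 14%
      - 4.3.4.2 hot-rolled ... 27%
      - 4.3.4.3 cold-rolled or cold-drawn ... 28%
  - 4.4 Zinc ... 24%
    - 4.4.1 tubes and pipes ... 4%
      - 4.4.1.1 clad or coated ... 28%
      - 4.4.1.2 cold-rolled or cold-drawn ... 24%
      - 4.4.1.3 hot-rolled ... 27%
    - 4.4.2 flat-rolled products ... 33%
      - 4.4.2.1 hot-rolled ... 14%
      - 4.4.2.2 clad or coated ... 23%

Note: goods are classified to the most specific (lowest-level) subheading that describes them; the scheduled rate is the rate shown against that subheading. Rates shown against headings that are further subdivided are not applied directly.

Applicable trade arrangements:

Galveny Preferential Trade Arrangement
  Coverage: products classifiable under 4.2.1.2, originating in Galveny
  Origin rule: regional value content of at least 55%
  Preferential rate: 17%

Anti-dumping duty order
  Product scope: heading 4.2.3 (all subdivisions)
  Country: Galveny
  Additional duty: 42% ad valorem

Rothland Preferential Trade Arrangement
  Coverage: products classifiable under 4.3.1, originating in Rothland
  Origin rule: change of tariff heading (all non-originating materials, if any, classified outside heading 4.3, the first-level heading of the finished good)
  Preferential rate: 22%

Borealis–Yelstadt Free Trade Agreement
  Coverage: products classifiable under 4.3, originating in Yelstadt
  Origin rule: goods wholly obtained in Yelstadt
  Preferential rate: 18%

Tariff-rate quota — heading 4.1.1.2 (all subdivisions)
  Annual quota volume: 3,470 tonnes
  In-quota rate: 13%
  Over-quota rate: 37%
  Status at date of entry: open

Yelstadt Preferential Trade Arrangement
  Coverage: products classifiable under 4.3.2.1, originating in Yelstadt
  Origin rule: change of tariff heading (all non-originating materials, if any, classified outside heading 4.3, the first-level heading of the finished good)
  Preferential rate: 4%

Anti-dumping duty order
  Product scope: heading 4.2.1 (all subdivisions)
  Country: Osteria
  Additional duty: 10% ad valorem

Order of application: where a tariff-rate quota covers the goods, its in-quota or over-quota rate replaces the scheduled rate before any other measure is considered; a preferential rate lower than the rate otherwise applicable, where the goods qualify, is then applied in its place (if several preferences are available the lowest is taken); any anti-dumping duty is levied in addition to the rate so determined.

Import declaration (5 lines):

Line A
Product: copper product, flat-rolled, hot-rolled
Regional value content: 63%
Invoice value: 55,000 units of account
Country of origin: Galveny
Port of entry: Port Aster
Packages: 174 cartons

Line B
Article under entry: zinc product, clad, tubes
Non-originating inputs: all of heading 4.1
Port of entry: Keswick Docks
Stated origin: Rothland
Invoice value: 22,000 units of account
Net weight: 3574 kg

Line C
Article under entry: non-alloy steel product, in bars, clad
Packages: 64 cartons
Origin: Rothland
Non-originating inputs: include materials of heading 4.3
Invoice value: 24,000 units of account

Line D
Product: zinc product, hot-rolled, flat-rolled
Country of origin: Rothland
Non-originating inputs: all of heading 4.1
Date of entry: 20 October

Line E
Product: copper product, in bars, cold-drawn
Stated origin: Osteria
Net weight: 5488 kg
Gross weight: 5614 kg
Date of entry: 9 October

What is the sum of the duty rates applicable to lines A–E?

Line A: copper → 4.2; flat-rolled → 4.2.2; hot-rolled → 4.2.2.3. Scheduled 36%. Galveny agreement on 4.2.1.2: 4.2.2.3 not covered. → 36%.
Line B: zinc → 4.4; tubes → 4.4.1; clad → 4.4.1.1. Scheduled 28%. Rothland agreement on 4.3.1: 4.4.1.1 not covered. → 28%.
Line C: non-alloy steel → 4.3; in bars → 4.3.1; clad → 4.3.1.1. Scheduled 17%. Rothland agreement on 4.3.1: CTH not met. → 17%.
Line D: zinc → 4.4; flat-rolled → 4.4.2; hot-rolled → 4.4.2.1. Scheduled 14%. Rothland agreement on 4.3.1: 4.4.2.1 not covered. → 14%.
Line E: copper → 4.2; in bars → 4.2.1; cold-drawn → 4.2.1.2. Scheduled 4%. anti-dumping (Osteria, 4.2.1): +10%; total 4% + 10% = 14%. → 14%.
Sum: 36% + 28% + 17% + 14% + 14% = 109%.

109%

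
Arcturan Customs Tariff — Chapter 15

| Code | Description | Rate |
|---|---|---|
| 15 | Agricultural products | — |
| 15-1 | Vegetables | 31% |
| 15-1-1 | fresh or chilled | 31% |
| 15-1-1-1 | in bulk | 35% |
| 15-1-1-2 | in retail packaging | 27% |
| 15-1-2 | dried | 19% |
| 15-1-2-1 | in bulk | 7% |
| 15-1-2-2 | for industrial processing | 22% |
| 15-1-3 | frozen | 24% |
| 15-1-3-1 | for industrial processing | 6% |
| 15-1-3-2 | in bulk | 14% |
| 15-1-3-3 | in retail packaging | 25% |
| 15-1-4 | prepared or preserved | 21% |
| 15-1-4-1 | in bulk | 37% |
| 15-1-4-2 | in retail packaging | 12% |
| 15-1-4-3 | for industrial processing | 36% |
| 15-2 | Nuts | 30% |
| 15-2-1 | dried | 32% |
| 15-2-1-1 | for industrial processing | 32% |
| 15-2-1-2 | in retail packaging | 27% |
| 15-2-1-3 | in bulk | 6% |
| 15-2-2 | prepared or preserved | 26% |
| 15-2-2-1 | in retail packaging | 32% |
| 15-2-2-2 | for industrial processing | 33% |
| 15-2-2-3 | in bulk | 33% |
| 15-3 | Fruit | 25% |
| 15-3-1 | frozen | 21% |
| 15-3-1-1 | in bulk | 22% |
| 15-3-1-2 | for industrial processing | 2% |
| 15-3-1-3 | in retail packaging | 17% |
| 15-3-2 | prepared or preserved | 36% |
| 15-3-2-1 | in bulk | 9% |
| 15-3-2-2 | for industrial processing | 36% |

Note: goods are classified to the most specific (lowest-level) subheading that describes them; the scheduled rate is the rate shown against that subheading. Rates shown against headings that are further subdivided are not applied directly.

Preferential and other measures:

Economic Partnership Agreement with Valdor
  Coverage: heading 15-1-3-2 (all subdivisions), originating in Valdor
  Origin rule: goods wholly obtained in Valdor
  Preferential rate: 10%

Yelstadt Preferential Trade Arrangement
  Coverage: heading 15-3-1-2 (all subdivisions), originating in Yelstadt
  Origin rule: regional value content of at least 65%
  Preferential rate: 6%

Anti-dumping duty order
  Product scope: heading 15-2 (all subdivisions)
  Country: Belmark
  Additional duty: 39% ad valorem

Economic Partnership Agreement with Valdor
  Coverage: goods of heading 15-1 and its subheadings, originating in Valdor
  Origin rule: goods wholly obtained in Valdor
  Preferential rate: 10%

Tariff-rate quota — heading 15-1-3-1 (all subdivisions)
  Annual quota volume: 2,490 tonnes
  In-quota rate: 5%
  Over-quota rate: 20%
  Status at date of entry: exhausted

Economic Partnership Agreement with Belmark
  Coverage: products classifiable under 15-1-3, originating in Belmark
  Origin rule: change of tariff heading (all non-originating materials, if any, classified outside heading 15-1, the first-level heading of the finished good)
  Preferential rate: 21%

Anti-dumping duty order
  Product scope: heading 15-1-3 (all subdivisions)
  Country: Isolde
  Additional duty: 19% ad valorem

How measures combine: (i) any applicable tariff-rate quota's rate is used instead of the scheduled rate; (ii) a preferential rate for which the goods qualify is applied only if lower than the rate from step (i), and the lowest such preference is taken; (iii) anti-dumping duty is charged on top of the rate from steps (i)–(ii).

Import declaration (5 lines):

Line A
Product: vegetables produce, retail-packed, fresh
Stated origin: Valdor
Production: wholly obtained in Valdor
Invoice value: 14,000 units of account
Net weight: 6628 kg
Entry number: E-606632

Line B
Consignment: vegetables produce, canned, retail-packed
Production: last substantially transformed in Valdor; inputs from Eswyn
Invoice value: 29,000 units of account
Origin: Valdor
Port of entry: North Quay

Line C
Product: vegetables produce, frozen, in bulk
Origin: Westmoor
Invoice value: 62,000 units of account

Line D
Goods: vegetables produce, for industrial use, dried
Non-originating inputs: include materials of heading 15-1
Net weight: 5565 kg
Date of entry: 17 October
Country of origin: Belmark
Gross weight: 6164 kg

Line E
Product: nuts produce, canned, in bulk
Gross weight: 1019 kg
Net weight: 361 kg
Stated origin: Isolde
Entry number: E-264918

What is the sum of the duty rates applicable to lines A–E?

Line A: vegetables → 15-1; fresh → 15-1-1; retail-packed → 15-1-1-2. Scheduled 27%. Valdor agreement on 15-1-3-2: 15-1-1-2 not covered; Valdor agreement on 15-1: wholly obtained → 10% available; preferential 10%. → 10%.
Line B: vegetables → 15-1; canned → 15-1-4; retail-packed → 15-1-4-2. Scheduled 12%. Valdor agreement on 15-1-3-2: 15-1-4-2 not covered; Valdor agreement on 15-1: not wholly obtained. → 12%.
Line C: vegetables → 15-1; frozen → 15-1-3; in bulk → 15-1-3-2. Scheduled 14%. No special measure applies. → 14%.
Line D: vegetables → 15-1; dried → 15-1-2; for industrial use → 15-1-2-2. Scheduled 22%. Belmark agreement on 15-1-3: 15-1-2-2 not covered. → 22%.
Line E: nuts → 15-2; canned → 15-2-2; in bulk → 15-2-2-3. Scheduled 33%. No special measure applies. → 33%.
Sum: 10% + 12% + 14% + 22% + 33% = 91%.

91%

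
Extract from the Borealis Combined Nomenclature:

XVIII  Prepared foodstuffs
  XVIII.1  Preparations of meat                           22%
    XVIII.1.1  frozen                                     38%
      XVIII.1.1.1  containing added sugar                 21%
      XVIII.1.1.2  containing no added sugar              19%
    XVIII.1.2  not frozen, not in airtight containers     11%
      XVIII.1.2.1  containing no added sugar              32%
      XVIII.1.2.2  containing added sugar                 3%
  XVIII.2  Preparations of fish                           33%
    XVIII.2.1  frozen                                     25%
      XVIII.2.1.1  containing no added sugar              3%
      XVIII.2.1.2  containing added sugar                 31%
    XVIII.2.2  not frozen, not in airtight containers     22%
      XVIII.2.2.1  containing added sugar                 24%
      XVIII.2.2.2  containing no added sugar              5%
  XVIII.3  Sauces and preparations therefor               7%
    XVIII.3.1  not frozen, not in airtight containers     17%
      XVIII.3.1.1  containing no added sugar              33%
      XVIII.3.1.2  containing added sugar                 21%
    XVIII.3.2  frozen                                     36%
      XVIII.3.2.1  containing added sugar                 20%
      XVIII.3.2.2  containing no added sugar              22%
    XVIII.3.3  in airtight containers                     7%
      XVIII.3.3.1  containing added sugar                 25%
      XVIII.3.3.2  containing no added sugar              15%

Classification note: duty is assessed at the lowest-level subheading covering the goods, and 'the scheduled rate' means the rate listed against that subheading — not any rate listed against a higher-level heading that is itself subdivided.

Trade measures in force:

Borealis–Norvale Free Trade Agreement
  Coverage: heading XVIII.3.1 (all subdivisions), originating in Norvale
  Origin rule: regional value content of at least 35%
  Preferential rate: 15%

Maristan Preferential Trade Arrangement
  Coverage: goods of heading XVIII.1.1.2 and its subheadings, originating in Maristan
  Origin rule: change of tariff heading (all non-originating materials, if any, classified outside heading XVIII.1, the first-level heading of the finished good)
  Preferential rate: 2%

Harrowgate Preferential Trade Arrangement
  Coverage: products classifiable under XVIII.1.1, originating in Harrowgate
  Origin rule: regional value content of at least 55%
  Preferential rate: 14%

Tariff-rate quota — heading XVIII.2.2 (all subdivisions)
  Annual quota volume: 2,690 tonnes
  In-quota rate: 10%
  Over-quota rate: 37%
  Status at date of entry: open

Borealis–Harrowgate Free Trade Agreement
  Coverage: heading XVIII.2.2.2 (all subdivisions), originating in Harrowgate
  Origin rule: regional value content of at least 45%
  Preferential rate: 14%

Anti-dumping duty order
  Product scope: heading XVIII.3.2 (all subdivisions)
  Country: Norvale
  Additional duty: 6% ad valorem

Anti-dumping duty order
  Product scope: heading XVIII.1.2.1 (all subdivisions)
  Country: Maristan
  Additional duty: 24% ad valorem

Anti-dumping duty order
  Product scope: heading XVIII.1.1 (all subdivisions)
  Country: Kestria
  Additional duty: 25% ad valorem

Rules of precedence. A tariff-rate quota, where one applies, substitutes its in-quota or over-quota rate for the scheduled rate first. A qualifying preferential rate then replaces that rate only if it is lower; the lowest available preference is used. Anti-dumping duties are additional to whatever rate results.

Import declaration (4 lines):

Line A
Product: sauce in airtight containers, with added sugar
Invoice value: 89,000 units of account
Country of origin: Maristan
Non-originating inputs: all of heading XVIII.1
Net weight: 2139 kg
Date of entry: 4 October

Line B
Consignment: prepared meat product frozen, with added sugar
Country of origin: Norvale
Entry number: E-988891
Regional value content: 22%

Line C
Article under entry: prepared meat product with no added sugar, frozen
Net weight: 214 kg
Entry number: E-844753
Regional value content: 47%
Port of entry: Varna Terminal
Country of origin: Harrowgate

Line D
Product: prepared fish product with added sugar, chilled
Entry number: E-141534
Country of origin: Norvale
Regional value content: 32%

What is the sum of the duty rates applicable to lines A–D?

Line A: sauce → XVIII.3; in airtight containers → XVIII.3.3; with added sugar → XVIII.3.3.1. Scheduled 25%. Maristan agreement on XVIII.1.1.2: XVIII.3.3.1 not covered. → 25%.
Line B: prepared meat product → XVIII.1; frozen → XVIII.1.1; with added sugar → XVIII.1.1.1. Scheduled 21%. Norvale agreement on XVIII.3.1: XVIII.1.1.1 not covered. → 21%.
Line C: prepared meat product → XVIII.1; frozen → XVIII.1.1; with no added sugar → XVIII.1.1.2. Scheduled 19%. Harrowgate agreement on XVIII.1.1: RVC < 55%; Harrowgate agreement on XVIII.2.2.2: XVIII.1.1.2 not covered. → 19%.
Line D: prepared fish product → XVIII.2; chilled → XVIII.2.2; with added sugar → XVIII.2.2.1. Scheduled 24%. quota on XVIII.2.2 open → in-quota 10%; Norvale agreement on XVIII.3.1: XVIII.2.2.1 not covered. → 10%.
Sum: 25% + 21% + 19% + 10% = 75%.

75%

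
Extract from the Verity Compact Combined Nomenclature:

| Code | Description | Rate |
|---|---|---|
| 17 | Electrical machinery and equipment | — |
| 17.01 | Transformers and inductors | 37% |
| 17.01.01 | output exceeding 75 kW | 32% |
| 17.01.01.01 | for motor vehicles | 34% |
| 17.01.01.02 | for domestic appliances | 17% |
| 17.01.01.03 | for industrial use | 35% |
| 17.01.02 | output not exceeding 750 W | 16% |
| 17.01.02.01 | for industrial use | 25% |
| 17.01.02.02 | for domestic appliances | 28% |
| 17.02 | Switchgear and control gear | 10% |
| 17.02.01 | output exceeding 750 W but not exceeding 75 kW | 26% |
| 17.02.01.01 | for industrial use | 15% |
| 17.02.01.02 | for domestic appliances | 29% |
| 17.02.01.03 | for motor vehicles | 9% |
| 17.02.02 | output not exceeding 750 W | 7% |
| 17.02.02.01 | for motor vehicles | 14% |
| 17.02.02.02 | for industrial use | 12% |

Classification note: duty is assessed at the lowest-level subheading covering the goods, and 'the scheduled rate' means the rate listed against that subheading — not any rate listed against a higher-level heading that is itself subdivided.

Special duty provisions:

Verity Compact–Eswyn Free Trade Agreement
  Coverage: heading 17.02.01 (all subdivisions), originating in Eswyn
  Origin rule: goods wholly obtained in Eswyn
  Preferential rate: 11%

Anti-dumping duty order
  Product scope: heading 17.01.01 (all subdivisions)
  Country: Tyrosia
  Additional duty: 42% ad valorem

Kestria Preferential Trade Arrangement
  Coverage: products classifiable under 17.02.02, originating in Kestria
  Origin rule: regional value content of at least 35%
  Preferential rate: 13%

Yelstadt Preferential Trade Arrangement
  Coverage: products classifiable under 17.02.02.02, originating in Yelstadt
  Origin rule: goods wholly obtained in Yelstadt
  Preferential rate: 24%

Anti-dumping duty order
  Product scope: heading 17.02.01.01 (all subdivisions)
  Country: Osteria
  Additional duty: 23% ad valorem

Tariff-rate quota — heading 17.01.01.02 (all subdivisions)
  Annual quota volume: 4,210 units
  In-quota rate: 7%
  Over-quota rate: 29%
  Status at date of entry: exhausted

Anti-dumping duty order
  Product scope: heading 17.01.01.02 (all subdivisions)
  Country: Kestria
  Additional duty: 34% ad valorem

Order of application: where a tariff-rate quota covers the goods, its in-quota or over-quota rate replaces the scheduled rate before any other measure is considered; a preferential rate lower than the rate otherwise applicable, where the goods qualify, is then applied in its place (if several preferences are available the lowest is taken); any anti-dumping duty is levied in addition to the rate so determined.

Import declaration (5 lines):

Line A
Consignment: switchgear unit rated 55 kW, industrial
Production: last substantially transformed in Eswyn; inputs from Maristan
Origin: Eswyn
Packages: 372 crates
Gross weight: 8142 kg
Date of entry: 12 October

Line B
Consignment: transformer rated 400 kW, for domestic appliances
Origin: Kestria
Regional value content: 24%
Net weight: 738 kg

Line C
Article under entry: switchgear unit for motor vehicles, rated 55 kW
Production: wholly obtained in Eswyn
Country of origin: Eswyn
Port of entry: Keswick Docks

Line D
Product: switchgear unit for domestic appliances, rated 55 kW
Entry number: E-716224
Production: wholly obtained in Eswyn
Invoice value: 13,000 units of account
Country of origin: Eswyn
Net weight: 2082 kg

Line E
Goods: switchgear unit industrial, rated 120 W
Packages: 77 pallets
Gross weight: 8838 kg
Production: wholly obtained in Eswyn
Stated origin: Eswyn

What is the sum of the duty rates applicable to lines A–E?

Line A: switchgear unit → 17.02; rated 55 kW → 17.02.01; industrial → 17.02.01.01. Scheduled 15%. Eswyn agreement on 17.02.01: not wholly obtained. → 15%.
Line B: transformer → 17.01; rated 400 kW → 17.01.01; for domestic appliances → 17.01.01.02. Scheduled 17%. quota on 17.01.01.02 exhausted → over-quota 29%; Kestria agreement on 17.02.02: 17.01.01.02 not covered; anti-dumping (Kestria, 17.01.01.02): +34%; total 29% + 34% = 63%. → 63%.
Line C: switchgear unit → 17.02; rated 55 kW → 17.02.01; for motor vehicles → 17.02.01.03. Scheduled 9%. Eswyn agreement on 17.02.01: wholly obtained → 11% available; preference 11% not lower than 9% → no reduction. → 9%.
Line D: switchgear unit → 17.02; rated 55 kW → 17.02.01; for domestic appliances → 17.02.01.02. Scheduled 29%. Eswyn agreement on 17.02.01: wholly obtained → 11% available; preferential 11%. → 11%.
Line E: switchgear unit → 17.02; rated 120 W → 17.02.02; industrial → 17.02.02.02. Scheduled 12%. Eswyn agreement on 17.02.01: 17.02.02.02 not covered. → 12%.
Sum: 15% + 63% + 9% + 11% + 12% = 110%.

110%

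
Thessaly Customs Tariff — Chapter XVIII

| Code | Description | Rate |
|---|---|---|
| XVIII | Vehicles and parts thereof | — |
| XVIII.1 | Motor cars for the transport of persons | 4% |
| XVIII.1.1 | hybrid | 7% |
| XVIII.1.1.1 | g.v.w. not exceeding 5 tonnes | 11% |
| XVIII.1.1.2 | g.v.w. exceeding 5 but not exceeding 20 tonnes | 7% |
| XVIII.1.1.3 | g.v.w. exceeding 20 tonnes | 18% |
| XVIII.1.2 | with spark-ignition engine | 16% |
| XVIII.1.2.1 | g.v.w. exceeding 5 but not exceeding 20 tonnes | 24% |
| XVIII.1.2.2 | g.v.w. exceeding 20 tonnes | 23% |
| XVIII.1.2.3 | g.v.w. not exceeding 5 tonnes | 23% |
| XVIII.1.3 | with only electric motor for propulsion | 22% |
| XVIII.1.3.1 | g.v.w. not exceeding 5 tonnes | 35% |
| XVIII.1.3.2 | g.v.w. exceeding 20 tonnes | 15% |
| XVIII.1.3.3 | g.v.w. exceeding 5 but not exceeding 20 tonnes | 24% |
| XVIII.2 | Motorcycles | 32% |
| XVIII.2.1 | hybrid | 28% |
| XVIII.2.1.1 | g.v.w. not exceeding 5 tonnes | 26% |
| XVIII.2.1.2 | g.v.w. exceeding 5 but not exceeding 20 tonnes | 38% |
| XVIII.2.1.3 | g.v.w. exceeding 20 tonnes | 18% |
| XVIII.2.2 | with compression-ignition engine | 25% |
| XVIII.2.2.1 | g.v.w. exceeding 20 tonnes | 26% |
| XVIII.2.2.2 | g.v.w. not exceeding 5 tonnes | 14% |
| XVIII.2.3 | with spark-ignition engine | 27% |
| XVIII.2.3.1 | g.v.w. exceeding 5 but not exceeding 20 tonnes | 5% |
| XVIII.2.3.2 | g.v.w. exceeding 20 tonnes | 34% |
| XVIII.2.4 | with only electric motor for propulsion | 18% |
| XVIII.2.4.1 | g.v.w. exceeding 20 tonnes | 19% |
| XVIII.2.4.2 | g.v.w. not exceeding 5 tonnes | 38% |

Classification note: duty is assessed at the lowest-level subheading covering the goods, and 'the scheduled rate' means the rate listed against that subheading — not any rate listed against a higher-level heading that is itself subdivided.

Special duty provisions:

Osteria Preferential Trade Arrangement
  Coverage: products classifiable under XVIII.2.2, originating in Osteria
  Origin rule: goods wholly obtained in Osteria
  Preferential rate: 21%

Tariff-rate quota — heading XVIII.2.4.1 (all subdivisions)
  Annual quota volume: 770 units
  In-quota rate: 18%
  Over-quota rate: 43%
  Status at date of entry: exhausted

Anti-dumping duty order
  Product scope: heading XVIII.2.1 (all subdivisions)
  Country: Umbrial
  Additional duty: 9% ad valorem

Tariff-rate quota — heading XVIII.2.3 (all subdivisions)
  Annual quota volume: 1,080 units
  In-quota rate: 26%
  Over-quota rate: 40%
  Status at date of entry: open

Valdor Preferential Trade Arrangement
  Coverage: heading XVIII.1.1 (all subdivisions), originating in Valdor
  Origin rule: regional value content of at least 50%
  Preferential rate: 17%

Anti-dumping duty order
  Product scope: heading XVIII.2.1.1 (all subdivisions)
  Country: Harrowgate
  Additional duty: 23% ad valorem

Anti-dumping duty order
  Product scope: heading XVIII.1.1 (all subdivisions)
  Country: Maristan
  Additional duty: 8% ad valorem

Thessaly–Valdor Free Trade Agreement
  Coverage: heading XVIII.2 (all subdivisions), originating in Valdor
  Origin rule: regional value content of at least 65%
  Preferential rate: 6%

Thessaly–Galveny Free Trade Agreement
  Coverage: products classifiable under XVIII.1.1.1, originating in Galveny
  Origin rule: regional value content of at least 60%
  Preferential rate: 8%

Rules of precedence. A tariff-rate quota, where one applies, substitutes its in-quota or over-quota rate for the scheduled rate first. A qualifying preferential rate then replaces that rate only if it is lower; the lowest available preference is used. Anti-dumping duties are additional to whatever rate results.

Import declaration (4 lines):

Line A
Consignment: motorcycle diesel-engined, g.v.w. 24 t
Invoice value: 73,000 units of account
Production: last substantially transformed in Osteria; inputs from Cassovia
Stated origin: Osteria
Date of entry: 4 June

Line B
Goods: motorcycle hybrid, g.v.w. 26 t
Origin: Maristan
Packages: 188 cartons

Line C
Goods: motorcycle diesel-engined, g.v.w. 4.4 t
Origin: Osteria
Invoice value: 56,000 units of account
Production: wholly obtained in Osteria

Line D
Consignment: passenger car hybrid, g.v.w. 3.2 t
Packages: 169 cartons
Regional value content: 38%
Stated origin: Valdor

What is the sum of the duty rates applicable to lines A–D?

Line A: motorcycle → XVIII.2; diesel-engined → XVIII.2.2; g.v.w. 24 t → XVIII.2.2.1. Scheduled 26%. Osteria agreement on XVIII.2.2: not wholly obtained. → 26%.
Line B: motorcycle → XVIII.2; hybrid → XVIII.2.1; g.v.w. 26 t → XVIII.2.1.3. Scheduled 18%. No special measure applies. → 18%.
Line C: motorcycle → XVIII.2; diesel-engined → XVIII.2.2; g.v.w. 4.4 t → XVIII.2.2.2. Scheduled 14%. Osteria agreement on XVIII.2.2: wholly obtained → 21% available; preference 21% not lower than 14% → no reduction. → 14%.
Line D: passenger car → XVIII.1; hybrid → XVIII.1.1; g.v.w. 3.2 t → XVIII.1.1.1. Scheduled 11%. Valdor agreement on XVIII.1.1: RVC < 50%; Valdor agreement on XVIII.2: XVIII.1.1.1 not covered. → 11%.
Sum: 26% + 18% + 14% + 11% = 69%.

69%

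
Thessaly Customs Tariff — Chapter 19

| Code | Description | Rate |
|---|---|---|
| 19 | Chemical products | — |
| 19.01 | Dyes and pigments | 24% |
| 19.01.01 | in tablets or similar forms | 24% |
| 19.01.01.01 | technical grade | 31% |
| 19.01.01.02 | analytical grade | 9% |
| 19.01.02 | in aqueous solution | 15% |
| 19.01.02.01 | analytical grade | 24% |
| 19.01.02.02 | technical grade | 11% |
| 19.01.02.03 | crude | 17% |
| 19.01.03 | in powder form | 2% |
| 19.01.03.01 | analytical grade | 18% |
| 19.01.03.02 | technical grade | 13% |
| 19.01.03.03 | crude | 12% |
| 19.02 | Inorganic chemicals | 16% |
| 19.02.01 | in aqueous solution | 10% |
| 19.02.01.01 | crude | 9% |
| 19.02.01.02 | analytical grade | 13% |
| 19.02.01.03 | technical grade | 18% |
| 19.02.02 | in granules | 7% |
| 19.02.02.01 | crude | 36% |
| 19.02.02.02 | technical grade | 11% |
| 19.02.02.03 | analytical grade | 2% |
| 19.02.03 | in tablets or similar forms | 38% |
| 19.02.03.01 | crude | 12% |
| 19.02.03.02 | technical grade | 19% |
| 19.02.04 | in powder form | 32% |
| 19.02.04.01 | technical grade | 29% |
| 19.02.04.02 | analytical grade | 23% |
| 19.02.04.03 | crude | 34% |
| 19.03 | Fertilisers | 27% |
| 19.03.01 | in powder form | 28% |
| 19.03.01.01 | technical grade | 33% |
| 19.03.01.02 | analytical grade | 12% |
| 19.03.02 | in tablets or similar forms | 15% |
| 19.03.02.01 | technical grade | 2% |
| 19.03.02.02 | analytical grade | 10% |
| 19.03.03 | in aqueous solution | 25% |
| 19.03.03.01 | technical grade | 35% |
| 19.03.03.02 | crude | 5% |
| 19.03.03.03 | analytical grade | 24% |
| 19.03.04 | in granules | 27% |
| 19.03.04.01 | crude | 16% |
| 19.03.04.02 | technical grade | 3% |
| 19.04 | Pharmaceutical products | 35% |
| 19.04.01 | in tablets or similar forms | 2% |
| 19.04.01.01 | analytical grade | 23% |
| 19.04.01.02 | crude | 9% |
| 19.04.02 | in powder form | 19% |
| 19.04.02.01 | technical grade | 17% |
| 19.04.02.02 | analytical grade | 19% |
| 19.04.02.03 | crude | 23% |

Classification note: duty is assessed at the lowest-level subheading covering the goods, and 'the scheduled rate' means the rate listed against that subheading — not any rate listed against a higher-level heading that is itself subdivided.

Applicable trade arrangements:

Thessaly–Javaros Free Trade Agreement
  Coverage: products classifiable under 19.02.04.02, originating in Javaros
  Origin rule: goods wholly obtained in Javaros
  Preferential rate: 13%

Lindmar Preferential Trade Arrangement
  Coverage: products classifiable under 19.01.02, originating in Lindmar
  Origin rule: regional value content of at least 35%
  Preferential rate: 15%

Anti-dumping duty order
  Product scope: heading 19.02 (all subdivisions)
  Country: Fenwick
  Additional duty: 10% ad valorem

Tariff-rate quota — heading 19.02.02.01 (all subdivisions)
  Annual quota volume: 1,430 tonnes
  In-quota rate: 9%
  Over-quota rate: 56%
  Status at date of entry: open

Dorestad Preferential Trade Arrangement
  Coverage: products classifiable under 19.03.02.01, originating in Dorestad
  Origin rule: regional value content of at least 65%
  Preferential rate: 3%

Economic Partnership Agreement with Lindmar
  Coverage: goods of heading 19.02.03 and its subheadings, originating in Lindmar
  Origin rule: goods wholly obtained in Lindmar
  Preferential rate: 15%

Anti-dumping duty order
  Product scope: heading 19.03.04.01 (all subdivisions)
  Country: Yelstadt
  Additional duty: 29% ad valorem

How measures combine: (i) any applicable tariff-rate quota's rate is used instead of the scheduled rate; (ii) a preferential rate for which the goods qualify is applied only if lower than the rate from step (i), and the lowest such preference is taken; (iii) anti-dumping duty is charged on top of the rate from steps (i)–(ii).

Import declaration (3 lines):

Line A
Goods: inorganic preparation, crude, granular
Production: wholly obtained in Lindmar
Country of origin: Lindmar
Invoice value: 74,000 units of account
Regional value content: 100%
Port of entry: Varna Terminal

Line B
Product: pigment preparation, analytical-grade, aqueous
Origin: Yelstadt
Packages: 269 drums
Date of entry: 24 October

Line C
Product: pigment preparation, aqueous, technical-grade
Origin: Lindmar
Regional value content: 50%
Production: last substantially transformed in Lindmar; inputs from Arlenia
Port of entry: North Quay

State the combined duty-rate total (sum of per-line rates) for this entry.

44%

Line A: inorganic → 19.02; granular → 19.02.02; crude → 19.02.02.01. Scheduled 36%. quota on 19.02.02.01 open → in-quota 9%; Lindmar agreement on 19.01.02: 19.02.02.01 not covered; Lindmar agreement on 19.02.03: 19.02.02.01 not covered. → 9%.
Line B: pigment → 19.01; aqueous → 19.01.02; analytical-grade → 19.01.02.01. Scheduled 24%. No special measure applies. → 24%.
Line C: pigment → 19.01; aqueous → 19.01.02; technical-grade → 19.01.02.02. Scheduled 11%. Lindmar agreement on 19.01.02: RVC ≥ 35% → 15% available; Lindmar agreement on 19.02.03: 19.01.02.02 not covered; preference 15% not lower than 11% → no reduction. → 11%.
Sum: 9% + 24% + 11% = 44%.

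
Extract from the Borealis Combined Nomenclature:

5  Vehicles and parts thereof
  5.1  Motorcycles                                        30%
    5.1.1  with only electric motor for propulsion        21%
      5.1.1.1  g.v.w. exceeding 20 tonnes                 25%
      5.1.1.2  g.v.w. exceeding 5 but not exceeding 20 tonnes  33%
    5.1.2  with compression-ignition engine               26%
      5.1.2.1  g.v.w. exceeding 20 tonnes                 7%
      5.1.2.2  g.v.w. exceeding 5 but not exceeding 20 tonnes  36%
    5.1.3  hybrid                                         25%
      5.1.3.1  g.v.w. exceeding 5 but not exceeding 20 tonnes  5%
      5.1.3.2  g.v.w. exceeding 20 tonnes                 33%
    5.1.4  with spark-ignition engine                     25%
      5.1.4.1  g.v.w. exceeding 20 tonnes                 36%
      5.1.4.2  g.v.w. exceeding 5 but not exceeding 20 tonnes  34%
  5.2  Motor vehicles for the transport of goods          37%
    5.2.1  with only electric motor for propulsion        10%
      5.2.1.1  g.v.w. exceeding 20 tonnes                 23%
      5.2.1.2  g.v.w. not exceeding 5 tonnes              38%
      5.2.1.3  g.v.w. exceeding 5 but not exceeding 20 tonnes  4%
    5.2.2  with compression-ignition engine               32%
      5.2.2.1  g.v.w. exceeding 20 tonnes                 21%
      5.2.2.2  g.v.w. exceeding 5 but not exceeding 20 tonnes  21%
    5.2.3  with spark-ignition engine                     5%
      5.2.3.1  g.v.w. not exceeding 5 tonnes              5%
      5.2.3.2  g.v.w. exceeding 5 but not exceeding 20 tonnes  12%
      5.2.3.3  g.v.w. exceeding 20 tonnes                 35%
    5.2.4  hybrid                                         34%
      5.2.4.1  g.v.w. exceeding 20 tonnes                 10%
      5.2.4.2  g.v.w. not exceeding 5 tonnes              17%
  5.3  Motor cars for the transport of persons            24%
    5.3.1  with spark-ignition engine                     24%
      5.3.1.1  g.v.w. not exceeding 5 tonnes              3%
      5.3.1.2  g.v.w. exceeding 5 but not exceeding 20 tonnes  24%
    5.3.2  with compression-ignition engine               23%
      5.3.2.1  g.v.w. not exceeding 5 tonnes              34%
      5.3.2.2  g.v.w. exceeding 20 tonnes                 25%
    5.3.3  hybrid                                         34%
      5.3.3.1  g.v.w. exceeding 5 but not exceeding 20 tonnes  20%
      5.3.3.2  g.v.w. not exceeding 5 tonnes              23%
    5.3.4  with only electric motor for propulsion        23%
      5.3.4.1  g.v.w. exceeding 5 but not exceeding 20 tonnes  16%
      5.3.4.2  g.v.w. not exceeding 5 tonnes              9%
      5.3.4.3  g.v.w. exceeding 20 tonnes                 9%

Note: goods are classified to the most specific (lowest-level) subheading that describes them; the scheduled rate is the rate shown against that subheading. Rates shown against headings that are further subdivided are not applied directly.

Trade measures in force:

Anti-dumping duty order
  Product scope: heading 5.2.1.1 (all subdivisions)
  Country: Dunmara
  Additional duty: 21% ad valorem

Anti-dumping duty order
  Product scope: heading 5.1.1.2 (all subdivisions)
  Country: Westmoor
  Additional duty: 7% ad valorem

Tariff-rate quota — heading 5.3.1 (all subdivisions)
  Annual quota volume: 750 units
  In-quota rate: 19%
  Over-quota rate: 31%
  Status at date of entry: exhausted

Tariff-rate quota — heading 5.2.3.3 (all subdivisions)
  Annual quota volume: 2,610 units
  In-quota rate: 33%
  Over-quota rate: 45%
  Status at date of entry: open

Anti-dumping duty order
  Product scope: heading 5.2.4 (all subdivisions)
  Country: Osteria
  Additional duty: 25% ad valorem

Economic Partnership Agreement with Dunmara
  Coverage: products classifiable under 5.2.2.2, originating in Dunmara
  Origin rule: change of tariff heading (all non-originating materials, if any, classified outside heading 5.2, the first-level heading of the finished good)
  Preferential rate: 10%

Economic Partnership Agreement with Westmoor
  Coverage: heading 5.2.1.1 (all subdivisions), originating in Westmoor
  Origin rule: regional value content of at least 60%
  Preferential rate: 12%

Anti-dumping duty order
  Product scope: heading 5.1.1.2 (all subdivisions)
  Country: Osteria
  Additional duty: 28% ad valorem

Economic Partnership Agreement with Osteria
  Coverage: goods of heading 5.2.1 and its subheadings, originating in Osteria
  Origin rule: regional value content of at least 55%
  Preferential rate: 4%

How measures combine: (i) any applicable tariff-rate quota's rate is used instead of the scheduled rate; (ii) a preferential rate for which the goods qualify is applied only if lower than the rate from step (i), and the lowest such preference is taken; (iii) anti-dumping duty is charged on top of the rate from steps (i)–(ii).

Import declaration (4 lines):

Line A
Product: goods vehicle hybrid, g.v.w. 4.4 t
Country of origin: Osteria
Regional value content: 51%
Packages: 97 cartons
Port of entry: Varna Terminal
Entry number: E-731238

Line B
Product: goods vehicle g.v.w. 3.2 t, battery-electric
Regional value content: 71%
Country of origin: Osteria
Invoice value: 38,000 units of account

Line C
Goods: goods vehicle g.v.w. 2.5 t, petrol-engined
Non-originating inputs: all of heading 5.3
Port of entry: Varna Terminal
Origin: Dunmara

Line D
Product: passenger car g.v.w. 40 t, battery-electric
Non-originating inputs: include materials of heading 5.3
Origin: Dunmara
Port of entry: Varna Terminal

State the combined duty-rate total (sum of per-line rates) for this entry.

60%

Line A: goods vehicle → 5.2; hybrid → 5.2.4; g.v.w. 4.4 t → 5.2.4.2. Scheduled 17%. Osteria agreement on 5.2.1: 5.2.4.2 not covered; anti-dumping (Osteria, 5.2.4): +25%; total 17% + 25% = 42%. → 42%.
Line B: goods vehicle → 5.2; battery-electric → 5.2.1; g.v.w. 3.2 t → 5.2.1.2. Scheduled 38%. Osteria agreement on 5.2.1: RVC ≥ 55% → 4% available; preferential 4%. → 4%.
Line C: goods vehicle → 5.2; petrol-engined → 5.2.3; g.v.w. 2.5 t → 5.2.3.1. Scheduled 5%. Dunmara agreement on 5.2.2.2: 5.2.3.1 not covered. → 5%.
Line D: passenger car → 5.3; battery-electric → 5.3.4; g.v.w. 40 t → 5.3.4.3. Scheduled 9%. Dunmara agreement on 5.2.2.2: 5.3.4.3 not covered. → 9%.
Sum: 42% + 4% + 5% + 9% = 60%.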